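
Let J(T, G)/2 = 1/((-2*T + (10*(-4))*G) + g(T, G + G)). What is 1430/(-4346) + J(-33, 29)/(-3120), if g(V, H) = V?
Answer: -1257053627/3820394760 ≈ -0.32904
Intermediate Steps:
J(T, G) = 2/(-T - 40*G) (J(T, G) = 2/((-2*T + (10*(-4))*G) + T) = 2/((-2*T - 40*G) + T) = 2/((-40*G - 2*T) + T) = 2/(-T - 40*G))
1430/(-4346) + J(-33, 29)/(-3120) = 1430/(-4346) - 2/(-33 + 40*29)/(-3120) = 1430*(-1/4346) - 2/(-33 + 1160)*(-1/3120) = -715/2173 - 2/1127*(-1/3120) = -715/2173 + 1/1758120 = -1257053627/3820394760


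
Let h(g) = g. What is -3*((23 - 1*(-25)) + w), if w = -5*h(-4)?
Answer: -204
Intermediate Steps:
w = 20 (w = -5*(-4) = 20)
-3*((23 - 1*(-25)) + w) = -3*((23 - 1*(-25)) + 20) = -3*((23 + 25) + 20) = -3*(48 + 20) = -3*68 = -204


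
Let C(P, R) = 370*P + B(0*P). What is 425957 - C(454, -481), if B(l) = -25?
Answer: 258002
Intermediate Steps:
C(P, R) = -25 + 370*P (C(P, R) = 370*P - 25 = -25 + 370*P)
425957 - C(454, -481) = 425957 - (-25 + 370*454) = 425957 - (-25 + 167980) = 425957 - 1*167955 = 425957 - 167955 = 258002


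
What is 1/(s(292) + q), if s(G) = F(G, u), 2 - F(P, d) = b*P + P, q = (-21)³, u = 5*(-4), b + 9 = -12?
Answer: -1/3419 ≈ -0.00029248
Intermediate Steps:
b = -21 (b = -9 - 12 = -21)
u = -20
q = -9261
F(P, d) = 2 + 20*P (F(P, d) = 2 - (-21*P + P) = 2 - (-20)*P = 2 + 20*P)
s(G) = 2 + 20*G
1/(s(292) + q) = 1/((2 + 20*292) - 9261) = 1/((2 + 5840) - 9261) = 1/(5842 - 9261) = 1/(-3419) = -1/3419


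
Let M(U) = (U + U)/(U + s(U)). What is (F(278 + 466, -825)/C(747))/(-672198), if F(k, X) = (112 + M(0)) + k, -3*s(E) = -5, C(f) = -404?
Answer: 107/33945999 ≈ 3.1521e-6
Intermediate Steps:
s(E) = 5/3 (s(E) = -1/3*(-5) = 5/3)
M(U) = 2*U/(5/3 + U) (M(U) = (U + U)/(U + 5/3) = (2*U)/(5/3 + U) = 2*U/(5/3 + U))
F(k, X) = 112 + k (F(k, X) = (112 + 6*0/(5 + 3*0)) + k = (112 + 6*0/(5 + 0)) + k = (112 + 6*0/5) + k = (112 + 6*0*(1/5)) + k = (112 + 0) + k = 112 + k)
(F(278 + 466, -825)/C(747))/(-672198) = ((112 + (278 + 466))/(-404))/(-672198) = ((112 + 744)*(-1/404))*(-1/672198) = (856*(-1/404))*(-1/672198) = -214/101*(-1/672198) = 107/33945999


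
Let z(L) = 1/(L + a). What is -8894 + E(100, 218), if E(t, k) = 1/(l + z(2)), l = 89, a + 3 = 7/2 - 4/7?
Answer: -21496771/2417 ≈ -8894.0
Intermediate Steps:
a = -1/14 (a = -3 + (7/2 - 4/7) = -3 + 41/14 = -1/14 ≈ -0.071429)
z(L) = 1/(-1/14 + L) (z(L) = 1/(L - 1/14) = 1/(-1/14 + L))
E(t, k) = 27/2417 (E(t, k) = 1/(89 + 14/(-1 + 14*2)) = 1/(89 + 14/(-1 + 28)) = 1/(89 + 14/27) = 1/(2417/27) = 27/2417)
-8894 + E(100, 218) = -8894 + 27/2417 = -21496771/2417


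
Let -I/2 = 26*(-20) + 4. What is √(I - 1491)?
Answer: 3*I*√51 ≈ 21.424*I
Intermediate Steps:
I = 1032 (I = -2*(26*(-20) + 4) = -2*(-520 + 4) = -2*(-516) = 1032)
√(I - 1491) = √(1032 - 1491) = √(-459) = 3*I*√51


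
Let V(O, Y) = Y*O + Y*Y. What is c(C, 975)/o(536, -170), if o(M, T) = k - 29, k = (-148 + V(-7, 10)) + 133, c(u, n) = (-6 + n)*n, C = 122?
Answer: -944775/14 ≈ -67484.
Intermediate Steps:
c(u, n) = n*(-6 + n)
V(O, Y) = Y² + O*Y (V(O, Y) = O*Y + Y² = Y² + O*Y)
k = 15 (k = (-148 + 10*(-7 + 10)) + 133 = (-148 + 10*3) + 133 = (-148 + 30) + 133 = -118 + 133 = 15)
o(M, T) = -14 (o(M, T) = 15 - 29 = -14)
c(C, 975)/o(536, -170) = (975*(-6 + 975))/(-14) = (975*969)*(-1/14) = 944775*(-1/14) = -944775/14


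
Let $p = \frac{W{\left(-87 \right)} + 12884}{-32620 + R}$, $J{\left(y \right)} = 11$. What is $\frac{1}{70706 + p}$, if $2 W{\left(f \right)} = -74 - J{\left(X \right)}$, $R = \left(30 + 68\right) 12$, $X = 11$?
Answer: $\frac{8984}{635219035} \approx 1.4143 \cdot 10^{-5}$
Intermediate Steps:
$R = 1176$ ($R = 98 \cdot 12 = 1176$)
$W{\left(f \right)} = - \frac{85}{2}$ ($W{\left(f \right)} = \frac{-74 - 11}{2} = \frac{1}{2} \left(-85\right) = - \frac{85}{2}$)
$p = - \frac{3669}{8984}$ ($p = \frac{- \frac{85}{2} + 12884}{-32620 + 1176} = \frac{25683}{2 \left(-31444\right)} = \frac{25683}{2} \left(- \frac{1}{31444}\right) = - \frac{3669}{8984} \approx -0.40839$)
$\frac{1}{70706 + p} = \frac{1}{70706 - \frac{3669}{8984}} = \frac{1}{\frac{635219035}{8984}} = \frac{8984}{635219035}$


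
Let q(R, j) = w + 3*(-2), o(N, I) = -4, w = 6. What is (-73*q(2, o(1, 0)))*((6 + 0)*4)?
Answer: 0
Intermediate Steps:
q(R, j) = 0 (q(R, j) = 6 + 3*(-2) = 6 - 6 = 0)
(-73*q(2, o(1, 0)))*((6 + 0)*4) = (-73*0)*((6 + 0)*4) = 0*(6*4) = 0*24 = 0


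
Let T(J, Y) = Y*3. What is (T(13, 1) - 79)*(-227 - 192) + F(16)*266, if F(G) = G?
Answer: 36100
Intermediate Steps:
T(J, Y) = 3*Y
(T(13, 1) - 79)*(-227 - 192) + F(16)*266 = (3*1 - 79)*(-227 - 192) + 16*266 = (3 - 79)*(-419) + 4256 = -76*(-419) + 4256 = 31844 + 4256 = 36100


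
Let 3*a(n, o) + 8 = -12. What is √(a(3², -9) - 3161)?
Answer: I*√28509/3 ≈ 56.282*I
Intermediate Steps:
a(n, o) = -20/3 (a(n, o) = -8/3 + (⅓)*(-12) = -8/3 - 4 = -20/3)
√(a(3², -9) - 3161) = √(-20/3 - 3161) = √(-9503/3) = I*√28509/3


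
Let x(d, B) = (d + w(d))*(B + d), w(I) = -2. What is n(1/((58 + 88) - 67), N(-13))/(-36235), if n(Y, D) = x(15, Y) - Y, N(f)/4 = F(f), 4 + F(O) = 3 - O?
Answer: -15417/2862565 ≈ -0.0053857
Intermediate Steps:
F(O) = -1 - O (F(O) = -4 + (3 - O) = -1 - O)
x(d, B) = (-2 + d)*(B + d) (x(d, B) = (d - 2)*(B + d) = (-2 + d)*(B + d))
N(f) = -4 - 4*f (N(f) = 4*(-1 - f) = -4 - 4*f)
n(Y, D) = 195 + 12*Y (n(Y, D) = (15² - 2*Y - 2*15 + Y*15) - Y = (225 - 2*Y - 30 + 15*Y) - Y = (195 + 13*Y) - Y = 195 + 12*Y)
n(1/((58 + 88) - 67), N(-13))/(-36235) = (195 + 12/((58 + 88) - 67))/(-36235) = (195 + 12/(146 - 67))*(-1/36235) = (195 + 12/79)*(-1/36235) = (15417/79)*(-1/36235) = -15417/2862565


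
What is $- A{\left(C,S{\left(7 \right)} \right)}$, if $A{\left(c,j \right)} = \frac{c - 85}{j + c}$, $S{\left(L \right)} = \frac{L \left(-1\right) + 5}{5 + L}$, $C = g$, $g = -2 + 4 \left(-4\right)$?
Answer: $- \frac{618}{109} \approx -5.6697$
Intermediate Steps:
$g = -18$ ($g = -2 - 16 = -18$)
$C = -18$
$S{\left(L \right)} = \frac{5 - L}{5 + L}$ ($S{\left(L \right)} = \frac{- L + 5}{5 + L} = \frac{5 - L}{5 + L}$)
$A{\left(c,j \right)} = \frac{-85 + c}{c + j}$
$- A{\left(C,S{\left(7 \right)} \right)} = - \frac{-85 - 18}{-18 + \frac{5 - 7}{5 + 7}} = - \frac{-103}{-18 + \frac{5 - 7}{12}} = - \frac{-103}{-18 + \frac{1}{12} \left(-2\right)} = - \frac{-103}{-18 - \frac{1}{6}} = - \frac{-103}{- \frac{109}{6}} = - \frac{\left(-6\right) \left(-103\right)}{109} = \left(-1\right) \frac{618}{109} = - \frac{618}{109}$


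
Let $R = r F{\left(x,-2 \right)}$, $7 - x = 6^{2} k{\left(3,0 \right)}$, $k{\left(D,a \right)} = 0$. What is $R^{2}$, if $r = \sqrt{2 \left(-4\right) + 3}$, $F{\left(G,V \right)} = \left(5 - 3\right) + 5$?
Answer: $-245$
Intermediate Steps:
$x = 7$ ($x = 7 - 6^{2} \cdot 0 = 7 - 36 \cdot 0 = 7 - 0 = 7 + 0 = 7$)
$F{\left(G,V \right)} = 7$ ($F{\left(G,V \right)} = \left(5 - 3\right) + 5 = 2 + 5 = 7$)
$r = i \sqrt{5}$ ($r = \sqrt{-8 + 3} = \sqrt{-5} = i \sqrt{5} \approx 2.2361 i$)
$R = 7 i \sqrt{5}$ ($R = i \sqrt{5} \cdot 7 = 7 i \sqrt{5} \approx 15.652 i$)
$R^{2} = \left(7 i \sqrt{5}\right)^{2} = -245$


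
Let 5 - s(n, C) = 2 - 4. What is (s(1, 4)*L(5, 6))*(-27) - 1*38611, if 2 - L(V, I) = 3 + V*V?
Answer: -33697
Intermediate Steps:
s(n, C) = 7 (s(n, C) = 5 - (2 - 4) = 5 - 1*(-2) = 5 + 2 = 7)
L(V, I) = -1 - V² (L(V, I) = 2 - (3 + V*V) = 2 - (3 + V²) = 2 + (-3 - V²) = -1 - V²)
(s(1, 4)*L(5, 6))*(-27) - 1*38611 = (7*(-1 - 1*5²))*(-27) - 1*38611 = (7*(-1 - 1*25))*(-27) - 38611 = (7*(-1 - 25))*(-27) - 38611 = (7*(-26))*(-27) - 38611 = -182*(-27) - 38611 = 4914 - 38611 = -33697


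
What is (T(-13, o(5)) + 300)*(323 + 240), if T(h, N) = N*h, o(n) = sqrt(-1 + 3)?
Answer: 168900 - 7319*sqrt(2) ≈ 1.5855e+5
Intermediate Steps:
o(n) = sqrt(2)
(T(-13, o(5)) + 300)*(323 + 240) = (sqrt(2)*(-13) + 300)*(323 + 240) = (-13*sqrt(2) + 300)*563 = (300 - 13*sqrt(2))*563 = 168900 - 7319*sqrt(2)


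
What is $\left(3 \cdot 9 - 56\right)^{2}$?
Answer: $841$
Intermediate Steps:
$\left(3 \cdot 9 - 56\right)^{2} = \left(27 - 56\right)^{2} = \left(-29\right)^{2} = 841$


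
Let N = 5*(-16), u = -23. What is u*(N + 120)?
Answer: -920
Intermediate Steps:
N = -80
u*(N + 120) = -23*(-80 + 120) = -23*40 = -920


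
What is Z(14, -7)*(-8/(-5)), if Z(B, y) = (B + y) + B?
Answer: 168/5 ≈ 33.600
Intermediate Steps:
Z(B, y) = y + 2*B
Z(14, -7)*(-8/(-5)) = (-7 + 2*14)*(-8/(-5)) = (-7 + 28)*(-8*(-⅕)) = 21*(8/5) = 168/5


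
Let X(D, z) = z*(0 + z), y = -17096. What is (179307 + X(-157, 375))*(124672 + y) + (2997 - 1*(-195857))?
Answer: 34417203686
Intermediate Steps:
X(D, z) = z**2 (X(D, z) = z*z = z**2)
(179307 + X(-157, 375))*(124672 + y) + (2997 - 1*(-195857)) = (179307 + 375**2)*(124672 - 17096) + (2997 - 1*(-195857)) = (179307 + 140625)*107576 + (2997 + 195857) = 319932*107576 + 198854 = 34417004832 + 198854 = 34417203686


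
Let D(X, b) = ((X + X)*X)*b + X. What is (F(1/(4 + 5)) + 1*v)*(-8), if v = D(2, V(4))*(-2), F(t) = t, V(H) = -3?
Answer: -3176/9 ≈ -352.89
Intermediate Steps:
D(X, b) = X + 2*b*X**2 (D(X, b) = ((2*X)*X)*b + X = (2*X**2)*b + X = 2*b*X**2 + X = X + 2*b*X**2)
v = 44 (v = (2*(1 + 2*2*(-3)))*(-2) = (2*(1 - 12))*(-2) = (2*(-11))*(-2) = -22*(-2) = 44)
(F(1/(4 + 5)) + 1*v)*(-8) = (1/(4 + 5) + 1*44)*(-8) = (1/9 + 44)*(-8) = (397/9)*(-8) = -3176/9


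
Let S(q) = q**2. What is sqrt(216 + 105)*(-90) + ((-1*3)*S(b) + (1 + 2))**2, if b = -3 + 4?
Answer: -90*sqrt(321) ≈ -1612.5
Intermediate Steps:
b = 1
sqrt(216 + 105)*(-90) + ((-1*3)*S(b) + (1 + 2))**2 = sqrt(216 + 105)*(-90) + (-1*3*1**2 + (1 + 2))**2 = sqrt(321)*(-90) + (-3*1 + 3)**2 = -90*sqrt(321) + (-3 + 3)**2 = -90*sqrt(321) + 0**2 = -90*sqrt(321) + 0 = -90*sqrt(321)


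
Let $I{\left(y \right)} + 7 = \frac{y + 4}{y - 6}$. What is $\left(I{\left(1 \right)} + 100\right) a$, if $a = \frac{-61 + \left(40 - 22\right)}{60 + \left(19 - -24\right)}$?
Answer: $- \frac{3956}{103} \approx -38.408$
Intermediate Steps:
$I{\left(y \right)} = -7 + \frac{4 + y}{-6 + y}$ ($I{\left(y \right)} = -7 + \frac{y + 4}{y - 6} = -7 + \frac{4 + y}{-6 + y}$)
$a = - \frac{43}{103}$ ($a = \frac{-61 + 18}{60 + \left(19 + 24\right)} = - \frac{43}{60 + 43} = - \frac{43}{103} \approx -0.41748$)
$\left(I{\left(1 \right)} + 100\right) a = \left(\frac{2 \left(23 - 3\right)}{-6 + 1} + 100\right) \left(- \frac{43}{103}\right) = \left(\frac{2 \left(23 - 3\right)}{-5} + 100\right) \left(- \frac{43}{103}\right) = \left(2 \left(- \frac{1}{5}\right) 20 + 100\right) \left(- \frac{43}{103}\right) = \left(-8 + 100\right) \left(- \frac{43}{103}\right) = 92 \left(- \frac{43}{103}\right) = - \frac{3956}{103}$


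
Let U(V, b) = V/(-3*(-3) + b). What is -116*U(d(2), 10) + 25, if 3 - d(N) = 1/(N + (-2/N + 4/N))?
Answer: 497/57 ≈ 8.7193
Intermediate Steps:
d(N) = 3 - 1/(N + 2/N) (d(N) = 3 - 1/(N + (-2/N + 4/N)) = 3 - 1/(N + 2/N))
U(V, b) = V/(9 + b)
-116*U(d(2), 10) + 25 = -116*(6 - 1*2 + 3*2²)/(2 + 2²)/(9 + 10) + 25 = -116*(6 - 2 + 3*4)/(2 + 4)/19 + 25 = -116*(6 - 2 + 12)/6/19 + 25 = -116*(⅙)*16/19 + 25 = -928/(3*19) + 25 = -116*8/57 + 25 = -928/57 + 25 = 497/57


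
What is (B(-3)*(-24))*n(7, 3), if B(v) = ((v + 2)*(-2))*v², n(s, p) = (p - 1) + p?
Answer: -2160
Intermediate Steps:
n(s, p) = -1 + 2*p (n(s, p) = (-1 + p) + p = -1 + 2*p)
B(v) = v²*(-4 - 2*v) (B(v) = ((2 + v)*(-2))*v² = (-4 - 2*v)*v² = v²*(-4 - 2*v))
(B(-3)*(-24))*n(7, 3) = ((2*(-3)²*(-2 - 1*(-3)))*(-24))*(-1 + 2*3) = ((2*9*(-2 + 3))*(-24))*(-1 + 6) = ((2*9*1)*(-24))*5 = (18*(-24))*5 = -432*5 = -2160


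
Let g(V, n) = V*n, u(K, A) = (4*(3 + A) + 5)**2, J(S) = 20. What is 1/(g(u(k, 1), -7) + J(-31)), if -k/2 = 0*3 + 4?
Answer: -1/3067 ≈ -0.00032605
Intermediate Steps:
k = -8 (k = -2*(0*3 + 4) = -2*(0 + 4) = -2*4 = -8)
u(K, A) = (17 + 4*A)**2 (u(K, A) = ((12 + 4*A) + 5)**2 = (17 + 4*A)**2)
1/(g(u(k, 1), -7) + J(-31)) = 1/((17 + 4*1)**2*(-7) + 20) = 1/((17 + 4)**2*(-7) + 20) = 1/(21**2*(-7) + 20) = 1/(441*(-7) + 20) = 1/(-3087 + 20) = 1/(-3067) = -1/3067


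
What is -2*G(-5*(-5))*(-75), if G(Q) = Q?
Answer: 3750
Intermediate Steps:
-2*G(-5*(-5))*(-75) = -(-10)*(-5)*(-75) = -2*25*(-75) = -50*(-75) = 3750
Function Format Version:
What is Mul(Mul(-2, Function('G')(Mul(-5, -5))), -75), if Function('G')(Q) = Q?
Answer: 3750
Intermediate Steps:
Mul(Mul(-2, Function('G')(Mul(-5, -5))), -75) = Mul(Mul(-2, Mul(-5, -5)), -75) = Mul(Mul(-2, 25), -75) = Mul(-50, -75) = 3750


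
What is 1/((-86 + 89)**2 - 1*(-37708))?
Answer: 1/37717 ≈ 2.6513e-5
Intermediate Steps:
1/((-86 + 89)**2 - 1*(-37708)) = 1/(3**2 + 37708) = 1/(9 + 37708) = 1/37717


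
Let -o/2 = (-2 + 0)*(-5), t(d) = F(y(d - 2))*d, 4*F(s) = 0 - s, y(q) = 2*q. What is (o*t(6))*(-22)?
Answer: -5280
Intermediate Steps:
F(s) = -s/4 (F(s) = (0 - s)/4 = (-s)/4 = -s/4)
t(d) = d*(1 - d/2) (t(d) = (-(d - 2)/2)*d = (-(-2 + d)/2)*d = (-(-4 + 2*d)/4)*d = (1 - d/2)*d = d*(1 - d/2))
o = -20 (o = -2*(-2 + 0)*(-5) = -(-4)*(-5) = -2*10 = -20)
(o*t(6))*(-22) = -10*6*(2 - 1*6)*(-22) = -10*6*(2 - 6)*(-22) = -10*6*(-4)*(-22) = -20*(-12)*(-22) = 240*(-22) = -5280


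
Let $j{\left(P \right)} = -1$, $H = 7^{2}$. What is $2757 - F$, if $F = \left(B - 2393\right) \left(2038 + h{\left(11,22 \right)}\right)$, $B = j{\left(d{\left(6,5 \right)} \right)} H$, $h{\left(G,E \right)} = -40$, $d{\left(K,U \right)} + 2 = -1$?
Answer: $4881873$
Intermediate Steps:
$d{\left(K,U \right)} = -3$ ($d{\left(K,U \right)} = -2 - 1 = -3$)
$H = 49$
$B = -49$ ($B = \left(-1\right) 49 = -49$)
$F = -4879116$ ($F = \left(-49 - 2393\right) \left(2038 - 40\right) = \left(-2442\right) 1998 = -4879116$)
$2757 - F = 2757 - -4879116 = 2757 + 4879116 = 4881873$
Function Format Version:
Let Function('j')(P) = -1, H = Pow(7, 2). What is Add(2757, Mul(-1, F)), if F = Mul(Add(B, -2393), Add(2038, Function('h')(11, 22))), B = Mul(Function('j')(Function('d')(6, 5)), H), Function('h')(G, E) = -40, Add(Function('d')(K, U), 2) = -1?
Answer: 4881873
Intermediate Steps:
Function('d')(K, U) = -3 (Function('d')(K, U) = Add(-2, -1) = -3)
H = 49
B = -49 (B = Mul(-1, 49) = -49)
F = -4879116 (F = Mul(Add(-49, -2393), Add(2038, -40)) = Mul(-2442, 1998) = -4879116)
Add(2757, Mul(-1, F)) = Add(2757, Mul(-1, -4879116)) = Add(2757, 4879116) = 4881873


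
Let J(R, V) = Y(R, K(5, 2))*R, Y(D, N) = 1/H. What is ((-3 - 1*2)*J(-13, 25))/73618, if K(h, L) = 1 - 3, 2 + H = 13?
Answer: 65/809798 ≈ 8.0267e-5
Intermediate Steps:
H = 11 (H = -2 + 13 = 11)
K(h, L) = -2
Y(D, N) = 1/11
J(R, V) = R/11
((-3 - 1*2)*J(-13, 25))/73618 = ((-3 - 1*2)*((1/11)*(-13)))/73618 = ((-3 - 2)*(-13/11))*(1/73618) = -5*(-13/11)*(1/73618) = (65/11)*(1/73618) = 65/809798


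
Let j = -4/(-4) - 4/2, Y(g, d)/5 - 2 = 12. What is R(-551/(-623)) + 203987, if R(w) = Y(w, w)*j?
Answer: 203917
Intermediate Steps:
Y(g, d) = 70 (Y(g, d) = 10 + 5*12 = 10 + 60 = 70)
j = -1 (j = -4*(-¼) - 4*½ = 1 - 2 = -1)
R(w) = -70 (R(w) = 70*(-1) = -70)
R(-551/(-623)) + 203987 = -70 + 203987 = 203917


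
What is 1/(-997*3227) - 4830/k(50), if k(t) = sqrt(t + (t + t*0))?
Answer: -1553965078/3217319 ≈ -483.00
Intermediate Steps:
k(t) = sqrt(2)*sqrt(t) (k(t) = sqrt(t + (t + 0)) = sqrt(t + t) = sqrt(2*t) = sqrt(2)*sqrt(t))
1/(-997*3227) - 4830/k(50) = 1/(-997*3227) - 4830/(sqrt(2)*sqrt(50)) = -1/997*1/3227 - 4830/(sqrt(2)*(5*sqrt(2))) = -1/3217319 - 4830/10 = -1/3217319 - 4830*1/10 = -1/3217319 - 483 = -1553965078/3217319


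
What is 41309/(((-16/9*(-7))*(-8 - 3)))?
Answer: -371781/1232 ≈ -301.77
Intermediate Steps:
41309/(((-16/9*(-7))*(-8 - 3))) = 41309/(((-16*1/9*(-7))*(-11))) = 41309/((-16/9*(-7)*(-11))) = 41309/(((112/9)*(-11))) = 41309/(-1232/9) = 41309*(-9/1232) = -371781/1232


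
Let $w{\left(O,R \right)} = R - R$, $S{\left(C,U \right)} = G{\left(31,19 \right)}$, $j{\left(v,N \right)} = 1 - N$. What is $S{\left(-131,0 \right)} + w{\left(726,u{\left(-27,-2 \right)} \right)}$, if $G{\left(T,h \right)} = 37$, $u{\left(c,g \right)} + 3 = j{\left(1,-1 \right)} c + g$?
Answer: $37$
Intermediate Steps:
$u{\left(c,g \right)} = -3 + g + 2 c$ ($u{\left(c,g \right)} = -3 + \left(\left(1 - -1\right) c + g\right) = -3 + \left(\left(1 + 1\right) c + g\right) = -3 + \left(2 c + g\right) = -3 + \left(g + 2 c\right) = -3 + g + 2 c$)
$S{\left(C,U \right)} = 37$
$w{\left(O,R \right)} = 0$
$S{\left(-131,0 \right)} + w{\left(726,u{\left(-27,-2 \right)} \right)} = 37 + 0 = 37$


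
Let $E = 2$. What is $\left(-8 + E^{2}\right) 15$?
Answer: $-60$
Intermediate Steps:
$\left(-8 + E^{2}\right) 15 = \left(-8 + 2^{2}\right) 15 = \left(-8 + 4\right) 15 = \left(-4\right) 15 = -60$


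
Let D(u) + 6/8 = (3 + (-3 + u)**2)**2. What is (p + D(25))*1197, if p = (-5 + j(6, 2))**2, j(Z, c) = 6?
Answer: 1135566369/4 ≈ 2.8389e+8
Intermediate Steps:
D(u) = -3/4 + (3 + (-3 + u)**2)**2
p = 1 (p = (-5 + 6)**2 = 1**2 = 1)
(p + D(25))*1197 = (1 + (-3/4 + (3 + (-3 + 25)**2)**2))*1197 = (1 + (-3/4 + (3 + 22**2)**2))*1197 = (1 + (-3/4 + (3 + 484)**2))*1197 = (1 + (-3/4 + 487**2))*1197 = (1 + (-3/4 + 237169))*1197 = (1 + 948673/4)*1197 = (948677/4)*1197 = 1135566369/4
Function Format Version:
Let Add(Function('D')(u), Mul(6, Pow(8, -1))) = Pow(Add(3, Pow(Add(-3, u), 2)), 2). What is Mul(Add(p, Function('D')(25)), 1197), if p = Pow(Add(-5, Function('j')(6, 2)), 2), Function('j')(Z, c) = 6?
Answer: Rational(1135566369, 4) ≈ 2.8389e+8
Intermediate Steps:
Function('D')(u) = Add(Rational(-3, 4), Pow(Add(3, Pow(Add(-3, u), 2)), 2))
p = 1 (p = Pow(Add(-5, 6), 2) = Pow(1, 2) = 1)
Mul(Add(p, Function('D')(25)), 1197) = Mul(Add(1, Add(Rational(-3, 4), Pow(Add(3, Pow(Add(-3, 25), 2)), 2))), 1197) = Mul(Add(1, Add(Rational(-3, 4), Pow(Add(3, Pow(22, 2)), 2))), 1197) = Mul(Add(1, Add(Rational(-3, 4), Pow(Add(3, 484), 2))), 1197) = Mul(Add(1, Add(Rational(-3, 4), Pow(487, 2))), 1197) = Mul(Add(1, Add(Rational(-3, 4), 237169)), 1197) = Mul(Add(1, Rational(948673, 4)), 1197) = Mul(Rational(948677, 4), 1197) = Rational(1135566369, 4)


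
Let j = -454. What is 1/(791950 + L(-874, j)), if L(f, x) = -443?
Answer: 1/791507 ≈ 1.2634e-6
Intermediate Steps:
1/(791950 + L(-874, j)) = 1/(791950 - 443) = 1/791507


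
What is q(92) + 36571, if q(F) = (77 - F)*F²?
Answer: -90389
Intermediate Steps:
q(F) = F²*(77 - F)
q(92) + 36571 = 92²*(77 - 1*92) + 36571 = 8464*(77 - 92) + 36571 = 8464*(-15) + 36571 = -126960 + 36571 = -90389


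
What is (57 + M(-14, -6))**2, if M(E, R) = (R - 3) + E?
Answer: 1156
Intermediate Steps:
M(E, R) = -3 + E + R (M(E, R) = (-3 + R) + E = -3 + E + R)
(57 + M(-14, -6))**2 = (57 + (-3 - 14 - 6))**2 = (57 - 23)**2 = 34**2 = 1156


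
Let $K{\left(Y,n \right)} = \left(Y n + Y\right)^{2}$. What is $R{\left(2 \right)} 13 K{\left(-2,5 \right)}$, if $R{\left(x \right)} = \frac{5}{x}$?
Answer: $4680$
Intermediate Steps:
$K{\left(Y,n \right)} = \left(Y + Y n\right)^{2}$
$R{\left(2 \right)} 13 K{\left(-2,5 \right)} = \frac{5}{2} \cdot 13 \left(-2\right)^{2} \left(1 + 5\right)^{2} = 5 \cdot \frac{1}{2} \cdot 13 \cdot 4 \cdot 6^{2} = \frac{5}{2} \cdot 13 \cdot 4 \cdot 36 = \frac{65}{2} \cdot 144 = 4680$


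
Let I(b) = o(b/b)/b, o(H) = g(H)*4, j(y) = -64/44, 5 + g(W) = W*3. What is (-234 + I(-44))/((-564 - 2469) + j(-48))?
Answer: 2572/33379 ≈ 0.077054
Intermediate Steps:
g(W) = -5 + 3*W (g(W) = -5 + W*3 = -5 + 3*W)
j(y) = -16/11 (j(y) = -64*1/44 = -16/11)
o(H) = -20 + 12*H (o(H) = (-5 + 3*H)*4 = -20 + 12*H)
I(b) = -8/b (I(b) = (-20 + 12*(b/b))/b = (-20 + 12*1)/b = (-20 + 12)/b = -8/b)
(-234 + I(-44))/((-564 - 2469) + j(-48)) = (-234 - 8/(-44))/((-564 - 2469) - 16/11) = (-234 - 8*(-1/44))/(-3033 - 16/11) = (-234 + 2/11)/(-33379/11) = -2572/11*(-11/33379) = 2572/33379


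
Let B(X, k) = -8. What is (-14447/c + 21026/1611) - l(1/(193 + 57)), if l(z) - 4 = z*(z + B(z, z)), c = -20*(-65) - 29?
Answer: -292181573081/127973812500 ≈ -2.2831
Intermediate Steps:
c = 1271 (c = 1300 - 29 = 1271)
l(z) = 4 + z*(-8 + z) (l(z) = 4 + z*(z - 8) = 4 + z*(-8 + z))
(-14447/c + 21026/1611) - l(1/(193 + 57)) = (-14447/1271 + 21026/1611) - (4 + (1/(193 + 57))² - 8/(193 + 57)) = (-14447*1/1271 + 21026*(1/1611)) - (4 + (1/250)² - 8/250) = (-14447/1271 + 21026/1611) - (4 + (1/250)² - 8*1/250) = 3449929/2047581 - (4 + 1/62500 - 4/125) = 3449929/2047581 - 1*248001/62500 = 3449929/2047581 - 248001/62500 = -292181573081/127973812500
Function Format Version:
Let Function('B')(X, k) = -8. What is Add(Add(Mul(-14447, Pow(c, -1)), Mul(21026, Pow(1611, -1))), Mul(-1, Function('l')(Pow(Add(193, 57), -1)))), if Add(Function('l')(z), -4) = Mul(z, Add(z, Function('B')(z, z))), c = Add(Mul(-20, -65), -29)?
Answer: Rational(-292181573081, 127973812500) ≈ -2.2831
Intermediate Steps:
c = 1271 (c = Add(1300, -29) = 1271)
Function('l')(z) = Add(4, Mul(z, Add(-8, z))) (Function('l')(z) = Add(4, Mul(z, Add(z, -8))) = Add(4, Mul(z, Add(-8, z))))
Add(Add(Mul(-14447, Pow(c, -1)), Mul(21026, Pow(1611, -1))), Mul(-1, Function('l')(Pow(Add(193, 57), -1)))) = Add(Add(Mul(-14447, Pow(1271, -1)), Mul(21026, Pow(1611, -1))), Mul(-1, Add(4, Pow(Pow(Add(193, 57), -1), 2), Mul(-8, Pow(Add(193, 57), -1))))) = Add(Add(Mul(-14447, Rational(1, 1271)), Mul(21026, Rational(1, 1611))), Mul(-1, Add(4, Pow(Pow(250, -1), 2), Mul(-8, Pow(250, -1))))) = Add(Add(Rational(-14447, 1271), Rational(21026, 1611)), Mul(-1, Add(4, Pow(Rational(1, 250), 2), Mul(-8, Rational(1, 250))))) = Add(Rational(3449929, 2047581), Mul(-1, Add(4, Rational(1, 62500), Rational(-4, 125)))) = Add(Rational(3449929, 2047581), Mul(-1, Rational(248001, 62500))) = Add(Rational(3449929, 2047581), Rational(-248001, 62500)) = Rational(-292181573081, 127973812500)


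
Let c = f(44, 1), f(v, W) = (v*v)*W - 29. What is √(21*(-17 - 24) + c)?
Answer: √1046 ≈ 32.342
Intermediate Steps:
f(v, W) = -29 + W*v² (f(v, W) = v²*W - 29 = W*v² - 29 = -29 + W*v²)
c = 1907 (c = -29 + 1*44² = -29 + 1*1936 = -29 + 1936 = 1907)
√(21*(-17 - 24) + c) = √(21*(-17 - 24) + 1907) = √(21*(-41) + 1907) = √(-861 + 1907) = √1046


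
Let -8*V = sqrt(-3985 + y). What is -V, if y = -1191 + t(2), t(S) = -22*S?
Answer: 3*I*sqrt(145)/4 ≈ 9.0312*I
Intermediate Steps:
y = -1235 (y = -1191 - 22*2 = -1191 - 44 = -1235)
V = -3*I*sqrt(145)/4 (V = -sqrt(-3985 - 1235)/8 = -3*I*sqrt(145)/4 ≈ -9.0312*I)
-V = -(-3)*I*sqrt(145)/4 = 3*I*sqrt(145)/4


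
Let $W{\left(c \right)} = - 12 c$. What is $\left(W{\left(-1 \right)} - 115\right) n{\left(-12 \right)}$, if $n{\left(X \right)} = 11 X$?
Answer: $13596$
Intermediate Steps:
$\left(W{\left(-1 \right)} - 115\right) n{\left(-12 \right)} = \left(\left(-12\right) \left(-1\right) - 115\right) 11 \left(-12\right) = \left(12 - 115\right) \left(-132\right) = \left(-103\right) \left(-132\right) = 13596$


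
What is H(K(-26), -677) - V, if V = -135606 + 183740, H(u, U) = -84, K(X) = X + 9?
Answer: -48218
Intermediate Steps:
K(X) = 9 + X
V = 48134
H(K(-26), -677) - V = -84 - 1*48134 = -84 - 48134 = -48218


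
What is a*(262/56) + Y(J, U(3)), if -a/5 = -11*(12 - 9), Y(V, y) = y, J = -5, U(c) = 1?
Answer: 21643/28 ≈ 772.96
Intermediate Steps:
a = 165 (a = -(-55)*(12 - 9) = -(-55)*3 = -5*(-33) = 165)
a*(262/56) + Y(J, U(3)) = 165*(262/56) + 1 = 165*(262*(1/56)) + 1 = 165*(131/28) + 1 = 21615/28 + 1 = 21643/28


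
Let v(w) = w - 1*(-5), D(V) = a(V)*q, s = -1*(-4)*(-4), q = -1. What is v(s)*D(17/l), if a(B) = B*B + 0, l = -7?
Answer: 3179/49 ≈ 64.878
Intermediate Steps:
a(B) = B**2 (a(B) = B**2 + 0 = B**2)
s = -16 (s = 4*(-4) = -16)
D(V) = -V**2 (D(V) = V**2*(-1) = -V**2)
v(w) = 5 + w (v(w) = w + 5 = 5 + w)
v(s)*D(17/l) = (5 - 16)*(-(17/(-7))**2) = -(-11)*(17*(-1/7))**2 = -(-11)*(-17/7)**2 = -(-11)*289/49 = -11*(-289/49) = 3179/49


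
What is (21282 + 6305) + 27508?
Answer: 55095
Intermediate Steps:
(21282 + 6305) + 27508 = 27587 + 27508 = 55095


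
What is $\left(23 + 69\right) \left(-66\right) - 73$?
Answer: $-6145$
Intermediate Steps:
$\left(23 + 69\right) \left(-66\right) - 73 = 92 \left(-66\right) - 73 = -6072 - 73 = -6145$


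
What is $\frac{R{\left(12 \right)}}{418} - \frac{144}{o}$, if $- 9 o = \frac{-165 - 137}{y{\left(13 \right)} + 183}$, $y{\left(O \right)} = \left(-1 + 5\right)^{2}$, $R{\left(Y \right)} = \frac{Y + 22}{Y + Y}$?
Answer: $- \frac{646820665}{757416} \approx -853.98$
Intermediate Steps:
$R{\left(Y \right)} = \frac{22 + Y}{2 Y}$
$y{\left(O \right)} = 16$ ($y{\left(O \right)} = 4^{2} = 16$)
$o = \frac{302}{1791}$ ($o = - \frac{\left(-165 - 137\right) \frac{1}{16 + 183}}{9} = - \frac{\left(-302\right) \frac{1}{199}}{9} = \left(- \frac{1}{9}\right) \left(- \frac{302}{199}\right) = \frac{302}{1791} \approx 0.16862$)
$\frac{R{\left(12 \right)}}{418} - \frac{144}{o} = \frac{\frac{1}{2} \cdot \frac{1}{12} \left(22 + 12\right)}{418} - \frac{144}{\frac{302}{1791}} = \frac{1}{2} \cdot \frac{1}{12} \cdot 34 \cdot \frac{1}{418} - \frac{128952}{151} = \frac{17}{12} \cdot \frac{1}{418} - \frac{128952}{151} = \frac{17}{5016} - \frac{128952}{151} = - \frac{646820665}{757416}$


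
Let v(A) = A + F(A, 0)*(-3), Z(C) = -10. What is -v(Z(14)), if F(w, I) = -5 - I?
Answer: -5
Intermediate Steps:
v(A) = 15 + A (v(A) = A + (-5 - 1*0)*(-3) = A + (-5 + 0)*(-3) = A - 5*(-3) = A + 15 = 15 + A)
-v(Z(14)) = -(15 - 10) = -1*5 = -5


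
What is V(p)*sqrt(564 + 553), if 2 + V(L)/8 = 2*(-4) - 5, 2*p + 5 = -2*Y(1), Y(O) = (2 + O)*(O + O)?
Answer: -120*sqrt(1117) ≈ -4010.6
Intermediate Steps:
Y(O) = 2*O*(2 + O) (Y(O) = (2 + O)*(2*O) = 2*O*(2 + O))
p = -17/2 (p = -5/2 + (-4*(2 + 1))/2 = -5/2 + (-4*3)/2 = -5/2 + (-2*6)/2 = -5/2 + (1/2)*(-12) = -5/2 - 6 = -17/2 ≈ -8.5000)
V(L) = -120 (V(L) = -16 + 8*(2*(-4) - 5) = -16 + 8*(-8 - 5) = -16 + 8*(-13) = -16 - 104 = -120)
V(p)*sqrt(564 + 553) = -120*sqrt(564 + 553) = -120*sqrt(1117)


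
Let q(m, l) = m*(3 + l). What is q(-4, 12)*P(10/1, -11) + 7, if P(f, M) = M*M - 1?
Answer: -7193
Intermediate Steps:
P(f, M) = -1 + M² (P(f, M) = M² - 1 = -1 + M²)
q(-4, 12)*P(10/1, -11) + 7 = (-4*(3 + 12))*(-1 + (-11)²) + 7 = (-4*15)*(-1 + 121) + 7 = -60*120 + 7 = -7200 + 7 = -7193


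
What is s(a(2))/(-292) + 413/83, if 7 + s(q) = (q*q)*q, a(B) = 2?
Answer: 120513/24236 ≈ 4.9725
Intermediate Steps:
s(q) = -7 + q³ (s(q) = -7 + (q*q)*q = -7 + q²*q = -7 + q³)
s(a(2))/(-292) + 413/83 = (-7 + 2³)/(-292) + 413/83 = (-7 + 8)*(-1/292) + 413*(1/83) = 1*(-1/292) + 413/83 = -1/292 + 413/83 = 120513/24236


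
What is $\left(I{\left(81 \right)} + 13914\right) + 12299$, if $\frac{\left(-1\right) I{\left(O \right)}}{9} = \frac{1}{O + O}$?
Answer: $\frac{471833}{18} \approx 26213.0$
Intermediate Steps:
$I{\left(O \right)} = - \frac{9}{2 O}$ ($I{\left(O \right)} = - \frac{9}{O + O} = - \frac{9}{2 O}$)
$\left(I{\left(81 \right)} + 13914\right) + 12299 = \left(- \frac{9}{2 \cdot 81} + 13914\right) + 12299 = \left(\left(- \frac{9}{2}\right) \frac{1}{81} + 13914\right) + 12299 = \left(- \frac{1}{18} + 13914\right) + 12299 = \frac{250451}{18} + 12299 = \frac{471833}{18}$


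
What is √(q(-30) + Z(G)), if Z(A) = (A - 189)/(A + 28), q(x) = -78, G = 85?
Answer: 7*I*√20566/113 ≈ 8.8837*I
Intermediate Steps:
Z(A) = (-189 + A)/(28 + A)
√(q(-30) + Z(G)) = √(-78 + (-189 + 85)/(28 + 85)) = √(-78 - 104/113) = √(-8918/113) = 7*I*√20566/113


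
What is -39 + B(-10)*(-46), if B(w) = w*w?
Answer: -4639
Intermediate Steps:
B(w) = w²
-39 + B(-10)*(-46) = -39 + (-10)²*(-46) = -39 + 100*(-46) = -39 - 4600 = -4639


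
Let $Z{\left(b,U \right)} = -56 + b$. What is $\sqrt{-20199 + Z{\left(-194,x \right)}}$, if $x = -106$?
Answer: $143 i \approx 143.0 i$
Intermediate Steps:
$\sqrt{-20199 + Z{\left(-194,x \right)}} = \sqrt{-20199 - 250} = \sqrt{-20449} = 143 i$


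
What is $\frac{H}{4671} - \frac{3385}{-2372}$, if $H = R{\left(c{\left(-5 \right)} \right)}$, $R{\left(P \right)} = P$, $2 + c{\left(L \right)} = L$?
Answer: $\frac{15794731}{11079612} \approx 1.4256$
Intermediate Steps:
$c{\left(L \right)} = -2 + L$
$H = -7$ ($H = -2 - 5 = -7$)
$\frac{H}{4671} - \frac{3385}{-2372} = - \frac{7}{4671} - \frac{3385}{-2372} = \left(-7\right) \frac{1}{4671} - - \frac{3385}{2372} = - \frac{7}{4671} + \frac{3385}{2372} = \frac{15794731}{11079612}$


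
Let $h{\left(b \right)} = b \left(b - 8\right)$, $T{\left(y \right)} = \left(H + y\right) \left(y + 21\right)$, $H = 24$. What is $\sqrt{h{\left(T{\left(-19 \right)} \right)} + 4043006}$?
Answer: $\sqrt{4043026} \approx 2010.7$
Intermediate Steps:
$T{\left(y \right)} = \left(21 + y\right) \left(24 + y\right)$ ($T{\left(y \right)} = \left(24 + y\right) \left(y + 21\right) = \left(24 + y\right) \left(21 + y\right) = \left(21 + y\right) \left(24 + y\right)$)
$h{\left(b \right)} = b \left(-8 + b\right)$
$\sqrt{h{\left(T{\left(-19 \right)} \right)} + 4043006} = \sqrt{\left(504 + \left(-19\right)^{2} + 45 \left(-19\right)\right) \left(-8 + \left(504 + \left(-19\right)^{2} + 45 \left(-19\right)\right)\right) + 4043006} = \sqrt{\left(504 + 361 - 855\right) \left(-8 + \left(504 + 361 - 855\right)\right) + 4043006} = \sqrt{10 \left(-8 + 10\right) + 4043006} = \sqrt{10 \cdot 2 + 4043006} = \sqrt{20 + 4043006} = \sqrt{4043026}$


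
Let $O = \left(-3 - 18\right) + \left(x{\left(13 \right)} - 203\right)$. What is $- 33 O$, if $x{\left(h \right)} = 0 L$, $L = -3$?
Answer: $7392$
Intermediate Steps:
$x{\left(h \right)} = 0$ ($x{\left(h \right)} = 0 \left(-3\right) = 0$)
$O = -224$ ($O = \left(-3 - 18\right) + \left(0 - 203\right) = \left(-3 - 18\right) - 203 = -21 - 203 = -224$)
$- 33 O = \left(-33\right) \left(-224\right) = 7392$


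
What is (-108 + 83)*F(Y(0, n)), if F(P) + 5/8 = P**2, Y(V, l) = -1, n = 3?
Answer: -75/8 ≈ -9.3750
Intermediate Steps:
F(P) = -5/8 + P**2
(-108 + 83)*F(Y(0, n)) = (-108 + 83)*(-5/8 + (-1)**2) = -25*(-5/8 + 1) = -25*3/8 = -75/8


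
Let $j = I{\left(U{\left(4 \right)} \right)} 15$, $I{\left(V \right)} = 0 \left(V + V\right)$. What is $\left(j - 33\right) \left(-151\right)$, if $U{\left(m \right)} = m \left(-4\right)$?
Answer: $4983$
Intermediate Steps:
$U{\left(m \right)} = - 4 m$
$I{\left(V \right)} = 0$ ($I{\left(V \right)} = 0 \cdot 2 V = 0$)
$j = 0$ ($j = 0 \cdot 15 = 0$)
$\left(j - 33\right) \left(-151\right) = \left(0 - 33\right) \left(-151\right) = \left(-33\right) \left(-151\right) = 4983$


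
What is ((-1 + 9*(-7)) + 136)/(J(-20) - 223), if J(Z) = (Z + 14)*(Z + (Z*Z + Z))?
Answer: -72/2383 ≈ -0.030214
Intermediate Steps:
J(Z) = (14 + Z)*(Z² + 2*Z) (J(Z) = (14 + Z)*(Z + (Z² + Z)) = (14 + Z)*(Z + (Z + Z²)) = (14 + Z)*(Z² + 2*Z))
((-1 + 9*(-7)) + 136)/(J(-20) - 223) = ((-1 + 9*(-7)) + 136)/(-20*(28 + (-20)² + 16*(-20)) - 223) = ((-1 - 63) + 136)/(-20*(28 + 400 - 320) - 223) = (-64 + 136)/(-20*108 - 223) = 72/(-2160 - 223) = 72/(-2383) = 72*(-1/2383) = -72/2383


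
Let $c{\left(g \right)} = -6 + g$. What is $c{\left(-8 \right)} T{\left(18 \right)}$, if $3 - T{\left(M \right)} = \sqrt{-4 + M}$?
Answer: $-42 + 14 \sqrt{14} \approx 10.383$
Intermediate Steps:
$T{\left(M \right)} = 3 - \sqrt{-4 + M}$
$c{\left(-8 \right)} T{\left(18 \right)} = \left(-6 - 8\right) \left(3 - \sqrt{-4 + 18}\right) = - 14 \left(3 - \sqrt{14}\right) = -42 + 14 \sqrt{14}$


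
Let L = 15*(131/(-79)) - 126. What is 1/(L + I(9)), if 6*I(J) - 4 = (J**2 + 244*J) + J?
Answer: 237/54698 ≈ 0.0043329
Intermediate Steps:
I(J) = 2/3 + J**2/6 + 245*J/6 (I(J) = 2/3 + ((J**2 + 244*J) + J)/6 = 2/3 + (J**2 + 245*J)/6 = 2/3 + (J**2/6 + 245*J/6) = 2/3 + J**2/6 + 245*J/6)
L = -11919/79 (L = 15*(131*(-1/79)) - 126 = 15*(-131/79) - 126 = -1965/79 - 126 = -11919/79 ≈ -150.87)
1/(L + I(9)) = 1/(-11919/79 + (2/3 + (1/6)*9**2 + (245/6)*9)) = 1/(-11919/79 + (2/3 + (1/6)*81 + 735/2)) = 1/(-11919/79 + (2/3 + 27/2 + 735/2)) = 1/(-11919/79 + 1145/3) = 1/(54698/237) = 237/54698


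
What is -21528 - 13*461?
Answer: -27521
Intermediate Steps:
-21528 - 13*461 = -21528 - 5993 = -27521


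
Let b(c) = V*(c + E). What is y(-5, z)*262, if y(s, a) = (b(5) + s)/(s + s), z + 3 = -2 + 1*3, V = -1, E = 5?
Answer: 393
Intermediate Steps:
b(c) = -5 - c (b(c) = -(c + 5) = -(5 + c) = -5 - c)
z = -2 (z = -3 + (-2 + 1*3) = -3 + (-2 + 3) = -3 + 1 = -2)
y(s, a) = (-10 + s)/(2*s) (y(s, a) = ((-5 - 1*5) + s)/(s + s) = ((-5 - 5) + s)/((2*s)) = (-10 + s)*(1/(2*s)) = (-10 + s)/(2*s))
y(-5, z)*262 = ((½)*(-10 - 5)/(-5))*262 = ((½)*(-⅕)*(-15))*262 = (3/2)*262 = 393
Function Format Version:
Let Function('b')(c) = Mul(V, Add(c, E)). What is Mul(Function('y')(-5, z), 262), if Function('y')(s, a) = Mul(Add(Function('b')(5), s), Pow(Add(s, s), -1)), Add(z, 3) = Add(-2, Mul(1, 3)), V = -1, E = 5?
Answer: 393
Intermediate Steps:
Function('b')(c) = Add(-5, Mul(-1, c)) (Function('b')(c) = Mul(-1, Add(c, 5)) = Mul(-1, Add(5, c)) = Add(-5, Mul(-1, c)))
z = -2 (z = Add(-3, Add(-2, Mul(1, 3))) = Add(-3, Add(-2, 3)) = Add(-3, 1) = -2)
Function('y')(s, a) = Mul(Rational(1, 2), Pow(s, -1), Add(-10, s)) (Function('y')(s, a) = Mul(Add(Add(-5, Mul(-1, 5)), s), Pow(Add(s, s), -1)) = Mul(Add(Add(-5, -5), s), Pow(Mul(2, s), -1)) = Mul(Add(-10, s), Mul(Rational(1, 2), Pow(s, -1))) = Mul(Rational(1, 2), Pow(s, -1), Add(-10, s)))
Mul(Function('y')(-5, z), 262) = Mul(Mul(Rational(1, 2), Pow(-5, -1), Add(-10, -5)), 262) = Mul(Mul(Rational(1, 2), Rational(-1, 5), -15), 262) = Mul(Rational(3, 2), 262) = 393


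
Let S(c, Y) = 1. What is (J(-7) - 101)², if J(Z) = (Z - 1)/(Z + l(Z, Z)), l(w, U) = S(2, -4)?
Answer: 89401/9 ≈ 9933.4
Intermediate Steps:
l(w, U) = 1
J(Z) = (-1 + Z)/(1 + Z) (J(Z) = (Z - 1)/(Z + 1) = (-1 + Z)/(1 + Z))
(J(-7) - 101)² = ((-1 - 7)/(1 - 7) - 101)² = (-8/(-6) - 101)² = (-⅙*(-8) - 101)² = (4/3 - 101)² = (-299/3)² = 89401/9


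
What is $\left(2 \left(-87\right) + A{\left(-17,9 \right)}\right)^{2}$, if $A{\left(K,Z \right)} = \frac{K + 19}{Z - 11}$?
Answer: $30625$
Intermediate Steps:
$A{\left(K,Z \right)} = \frac{19 + K}{-11 + Z}$
$\left(2 \left(-87\right) + A{\left(-17,9 \right)}\right)^{2} = \left(2 \left(-87\right) + \frac{19 - 17}{-11 + 9}\right)^{2} = \left(-174 + \frac{1}{-2} \cdot 2\right)^{2} = \left(-174 - 1\right)^{2} = \left(-175\right)^{2} = 30625$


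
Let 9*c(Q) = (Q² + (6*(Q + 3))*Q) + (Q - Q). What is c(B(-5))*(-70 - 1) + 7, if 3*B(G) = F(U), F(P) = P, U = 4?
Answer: -22721/81 ≈ -280.51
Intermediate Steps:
B(G) = 4/3 (B(G) = (⅓)*4 = 4/3)
c(Q) = Q²/9 + Q*(18 + 6*Q)/9 (c(Q) = ((Q² + (6*(Q + 3))*Q) + (Q - Q))/9 = ((Q² + (6*(3 + Q))*Q) + 0)/9 = ((Q² + (18 + 6*Q)*Q) + 0)/9 = ((Q² + Q*(18 + 6*Q)) + 0)/9 = (Q² + Q*(18 + 6*Q))/9 = Q²/9 + Q*(18 + 6*Q)/9)
c(B(-5))*(-70 - 1) + 7 = ((⅑)*(4/3)*(18 + 7*(4/3)))*(-70 - 1) + 7 = ((⅑)*(4/3)*(18 + 28/3))*(-71) + 7 = ((⅑)*(4/3)*(82/3))*(-71) + 7 = (328/81)*(-71) + 7 = -23288/81 + 7 = -22721/81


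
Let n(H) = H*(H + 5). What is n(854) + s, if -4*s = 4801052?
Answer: -466677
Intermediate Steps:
s = -1200263 (s = -¼*4801052 = -1200263)
n(H) = H*(5 + H)
n(854) + s = 854*(5 + 854) - 1200263 = 854*859 - 1200263 = 733586 - 1200263 = -466677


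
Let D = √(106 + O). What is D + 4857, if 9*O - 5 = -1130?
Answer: 4857 + I*√19 ≈ 4857.0 + 4.3589*I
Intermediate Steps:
O = -125 (O = 5/9 + (⅑)*(-1130) = 5/9 - 1130/9 = -125)
D = I*√19 (D = √(106 - 125) = √(-19) = I*√19 ≈ 4.3589*I)
D + 4857 = I*√19 + 4857 = 4857 + I*√19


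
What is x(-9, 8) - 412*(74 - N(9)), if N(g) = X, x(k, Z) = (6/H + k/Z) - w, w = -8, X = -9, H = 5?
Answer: -1367517/40 ≈ -34188.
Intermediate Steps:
x(k, Z) = 46/5 + k/Z (x(k, Z) = (6/5 + k/Z) - 1*(-8) = (6*(⅕) + k/Z) + 8 = (6/5 + k/Z) + 8 = 46/5 + k/Z)
N(g) = -9
x(-9, 8) - 412*(74 - N(9)) = (46/5 - 9/8) - 412*(74 - 1*(-9)) = (46/5 - 9*⅛) - 412*(74 + 9) = (46/5 - 9/8) - 412*83 = 323/40 - 34196 = -1367517/40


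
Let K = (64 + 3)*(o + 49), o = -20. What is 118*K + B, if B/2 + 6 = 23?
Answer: 229308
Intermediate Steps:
B = 34 (B = -12 + 2*23 = -12 + 46 = 34)
K = 1943 (K = (64 + 3)*(-20 + 49) = 67*29 = 1943)
118*K + B = 118*1943 + 34 = 229274 + 34 = 229308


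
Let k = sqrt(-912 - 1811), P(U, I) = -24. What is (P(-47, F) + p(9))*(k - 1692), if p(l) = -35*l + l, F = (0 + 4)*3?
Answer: 558360 - 330*I*sqrt(2723) ≈ 5.5836e+5 - 17220.0*I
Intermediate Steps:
F = 12 (F = 4*3 = 12)
p(l) = -34*l
k = I*sqrt(2723) (k = sqrt(-2723) = I*sqrt(2723) ≈ 52.182*I)
(P(-47, F) + p(9))*(k - 1692) = (-24 - 34*9)*(I*sqrt(2723) - 1692) = (-24 - 306)*(-1692 + I*sqrt(2723)) = -330*(-1692 + I*sqrt(2723)) = 558360 - 330*I*sqrt(2723)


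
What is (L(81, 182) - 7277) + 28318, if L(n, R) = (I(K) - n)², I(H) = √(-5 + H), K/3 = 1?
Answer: 27600 - 162*I*√2 ≈ 27600.0 - 229.1*I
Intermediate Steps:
K = 3 (K = 3*1 = 3)
L(n, R) = (-n + I*√2)² (L(n, R) = (√(-5 + 3) - n)² = (√(-2) - n)² = (I*√2 - n)² = (-n + I*√2)²)
(L(81, 182) - 7277) + 28318 = ((81 - I*√2)² - 7277) + 28318 = (-7277 + (81 - I*√2)²) + 28318 = 21041 + (81 - I*√2)²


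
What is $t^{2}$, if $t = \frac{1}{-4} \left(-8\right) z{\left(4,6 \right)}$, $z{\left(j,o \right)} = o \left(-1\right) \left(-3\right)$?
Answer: $1296$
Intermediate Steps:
$z{\left(j,o \right)} = 3 o$ ($z{\left(j,o \right)} = - o \left(-3\right) = 3 o$)
$t = 36$ ($t = \frac{1}{-4} \left(-8\right) 3 \cdot 6 = \left(- \frac{1}{4}\right) \left(-8\right) 18 = 2 \cdot 18 = 36$)
$t^{2} = 36^{2} = 1296$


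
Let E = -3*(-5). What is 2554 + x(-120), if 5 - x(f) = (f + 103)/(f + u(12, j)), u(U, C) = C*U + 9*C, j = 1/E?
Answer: 1517402/593 ≈ 2558.9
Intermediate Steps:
E = 15
j = 1/15 ≈ 0.066667
u(U, C) = 9*C + C*U
x(f) = 5 - (103 + f)/(7/5 + f) (x(f) = 5 - (f + 103)/(f + (9 + 12)/15) = 5 - (103 + f)/(f + (1/15)*21) = 5 - (103 + f)/(f + 7/5) = 5 - (103 + f)/(7/5 + f))
2554 + x(-120) = 2554 + 20*(-24 - 120)/(7 + 5*(-120)) = 2554 + 20*(-144)/(7 - 600) = 2554 + 20*(-144)/(-593) = 2554 + 20*(-1/593)*(-144) = 2554 + 2880/593 = 1517402/593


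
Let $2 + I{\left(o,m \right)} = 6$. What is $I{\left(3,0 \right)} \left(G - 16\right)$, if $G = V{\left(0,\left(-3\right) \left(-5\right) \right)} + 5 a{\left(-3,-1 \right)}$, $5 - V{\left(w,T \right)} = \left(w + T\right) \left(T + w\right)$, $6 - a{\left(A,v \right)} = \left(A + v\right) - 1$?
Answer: $-724$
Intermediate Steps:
$a{\left(A,v \right)} = 7 - A - v$ ($a{\left(A,v \right)} = 6 - \left(\left(A + v\right) - 1\right) = 6 - \left(-1 + A + v\right) = 7 - A - v$)
$I{\left(o,m \right)} = 4$ ($I{\left(o,m \right)} = -2 + 6 = 4$)
$V{\left(w,T \right)} = 5 - \left(T + w\right)^{2}$ ($V{\left(w,T \right)} = 5 - \left(w + T\right) \left(T + w\right) = 5 - \left(T + w\right) \left(T + w\right) = 5 - \left(T + w\right)^{2}$)
$G = -165$ ($G = \left(5 - \left(\left(-3\right) \left(-5\right) + 0\right)^{2}\right) + 5 \left(7 - -3 - -1\right) = \left(5 - \left(15 + 0\right)^{2}\right) + 5 \left(7 + 3 + 1\right) = \left(5 - 15^{2}\right) + 5 \cdot 11 = \left(5 - 225\right) + 55 = -220 + 55 = -165$)
$I{\left(3,0 \right)} \left(G - 16\right) = 4 \left(-165 - 16\right) = 4 \left(-181\right) = -724$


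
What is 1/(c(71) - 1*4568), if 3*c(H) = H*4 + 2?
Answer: -3/13418 ≈ -0.00022358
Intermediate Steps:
c(H) = 2/3 + 4*H/3 (c(H) = (H*4 + 2)/3 = (4*H + 2)/3 = (2 + 4*H)/3 = 2/3 + 4*H/3)
1/(c(71) - 1*4568) = 1/((2/3 + (4/3)*71) - 1*4568) = 1/((2/3 + 284/3) - 4568) = 1/(286/3 - 4568) = 1/(-13418/3) = -3/13418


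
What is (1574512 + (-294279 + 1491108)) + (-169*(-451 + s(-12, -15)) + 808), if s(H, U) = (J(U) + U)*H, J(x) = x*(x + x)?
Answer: 3730548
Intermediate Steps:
J(x) = 2*x**2 (J(x) = x*(2*x) = 2*x**2)
s(H, U) = H*(U + 2*U**2) (s(H, U) = (2*U**2 + U)*H = (U + 2*U**2)*H = H*(U + 2*U**2))
(1574512 + (-294279 + 1491108)) + (-169*(-451 + s(-12, -15)) + 808) = (1574512 + (-294279 + 1491108)) + (-169*(-451 - 12*(-15)*(1 + 2*(-15))) + 808) = (1574512 + 1196829) + (-169*(-451 - 12*(-15)*(1 - 30)) + 808) = 2771341 + (-169*(-451 - 12*(-15)*(-29)) + 808) = 2771341 + (-169*(-451 - 5220) + 808) = 2771341 + (-169*(-5671) + 808) = 2771341 + (958399 + 808) = 2771341 + 959207 = 3730548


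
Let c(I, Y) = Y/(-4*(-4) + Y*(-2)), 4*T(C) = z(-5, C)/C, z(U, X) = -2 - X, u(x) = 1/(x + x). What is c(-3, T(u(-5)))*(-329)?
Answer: -6251/26 ≈ -240.42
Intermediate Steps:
u(x) = 1/(2*x)
T(C) = (-2 - C)/(4*C) (T(C) = ((-2 - C)/C)/4 = (-2 - C)/(4*C))
c(I, Y) = Y/(16 - 2*Y)
c(-3, T(u(-5)))*(-329) = -(-2 - 1/(2*(-5)))/(4*(((1/2)/(-5))))/(-16 + 2*((-2 - 1/(2*(-5)))/(4*(((1/2)/(-5))))))*(-329) = -(-2 - (-1)/(2*5))/(4*(((1/2)*(-1/5))))/(-16 + 2*((-2 - (-1)/(2*5))/(4*(((1/2)*(-1/5))))))*(-329) = -(-2 - 1*(-1/10))/(4*(-1/10))/(-16 + 2*((-2 - 1*(-1/10))/(4*(-1/10))))*(-329) = -(1/4)*(-10)*(-2 + 1/10)/(-16 + 2*((1/4)*(-10)*(-2 + 1/10)))*(-329) = -(1/4)*(-10)*(-19/10)/(-16 + 2*((1/4)*(-10)*(-19/10)))*(-329) = -1*19/4/(-16 + 2*(19/4))*(-329) = -1*19/4/(-16 + 19/2)*(-329) = -1*19/4/(-13/2)*(-329) = -1*19/4*(-2/13)*(-329) = (19/26)*(-329) = -6251/26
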